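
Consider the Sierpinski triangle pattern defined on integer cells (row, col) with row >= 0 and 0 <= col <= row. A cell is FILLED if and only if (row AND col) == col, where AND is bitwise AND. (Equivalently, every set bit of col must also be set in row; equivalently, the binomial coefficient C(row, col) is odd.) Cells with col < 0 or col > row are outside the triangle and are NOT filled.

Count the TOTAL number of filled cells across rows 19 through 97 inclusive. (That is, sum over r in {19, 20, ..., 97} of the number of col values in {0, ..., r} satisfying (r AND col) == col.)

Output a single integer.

Answer: 1136

Derivation:
r19=10011 pc3: +8 =8
r20=10100 pc2: +4 =12
r21=10101 pc3: +8 =20
r22=10110 pc3: +8 =28
r23=10111 pc4: +16 =44
r24=11000 pc2: +4 =48
r25=11001 pc3: +8 =56
r26=11010 pc3: +8 =64
r27=11011 pc4: +16 =80
r28=11100 pc3: +8 =88
r29=11101 pc4: +16 =104
r30=11110 pc4: +16 =120
r31=11111 pc5: +32 =152
r32=100000 pc1: +2 =154
r33=100001 pc2: +4 =158
r34=100010 pc2: +4 =162
r35=100011 pc3: +8 =170
r36=100100 pc2: +4 =174
r37=100101 pc3: +8 =182
r38=100110 pc3: +8 =190
r39=100111 pc4: +16 =206
r40=101000 pc2: +4 =210
r41=101001 pc3: +8 =218
r42=101010 pc3: +8 =226
r43=101011 pc4: +16 =242
r44=101100 pc3: +8 =250
r45=101101 pc4: +16 =266
r46=101110 pc4: +16 =282
r47=101111 pc5: +32 =314
r48=110000 pc2: +4 =318
r49=110001 pc3: +8 =326
r50=110010 pc3: +8 =334
r51=110011 pc4: +16 =350
r52=110100 pc3: +8 =358
r53=110101 pc4: +16 =374
r54=110110 pc4: +16 =390
r55=110111 pc5: +32 =422
r56=111000 pc3: +8 =430
r57=111001 pc4: +16 =446
r58=111010 pc4: +16 =462
r59=111011 pc5: +32 =494
r60=111100 pc4: +16 =510
r61=111101 pc5: +32 =542
r62=111110 pc5: +32 =574
r63=111111 pc6: +64 =638
r64=1000000 pc1: +2 =640
r65=1000001 pc2: +4 =644
r66=1000010 pc2: +4 =648
r67=1000011 pc3: +8 =656
r68=1000100 pc2: +4 =660
r69=1000101 pc3: +8 =668
r70=1000110 pc3: +8 =676
r71=1000111 pc4: +16 =692
r72=1001000 pc2: +4 =696
r73=1001001 pc3: +8 =704
r74=1001010 pc3: +8 =712
r75=1001011 pc4: +16 =728
r76=1001100 pc3: +8 =736
r77=1001101 pc4: +16 =752
r78=1001110 pc4: +16 =768
r79=1001111 pc5: +32 =800
r80=1010000 pc2: +4 =804
r81=1010001 pc3: +8 =812
r82=1010010 pc3: +8 =820
r83=1010011 pc4: +16 =836
r84=1010100 pc3: +8 =844
r85=1010101 pc4: +16 =860
r86=1010110 pc4: +16 =876
r87=1010111 pc5: +32 =908
r88=1011000 pc3: +8 =916
r89=1011001 pc4: +16 =932
r90=1011010 pc4: +16 =948
r91=1011011 pc5: +32 =980
r92=1011100 pc4: +16 =996
r93=1011101 pc5: +32 =1028
r94=1011110 pc5: +32 =1060
r95=1011111 pc6: +64 =1124
r96=1100000 pc2: +4 =1128
r97=1100001 pc3: +8 =1136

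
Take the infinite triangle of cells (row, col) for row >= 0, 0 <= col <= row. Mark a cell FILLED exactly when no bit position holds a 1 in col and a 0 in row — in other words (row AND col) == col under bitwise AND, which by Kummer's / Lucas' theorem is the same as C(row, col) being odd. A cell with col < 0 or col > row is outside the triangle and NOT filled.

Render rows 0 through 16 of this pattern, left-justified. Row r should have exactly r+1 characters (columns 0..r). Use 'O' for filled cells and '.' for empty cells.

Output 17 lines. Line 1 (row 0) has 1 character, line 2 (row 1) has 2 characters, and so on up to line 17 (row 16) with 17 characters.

Answer: O
OO
O.O
OOOO
O...O
OO..OO
O.O.O.O
OOOOOOOO
O.......O
OO......OO
O.O.....O.O
OOOO....OOOO
O...O...O...O
OO..OO..OO..OO
O.O.O.O.O.O.O.O
OOOOOOOOOOOOOOOO
O...............O

Derivation:
r0=0: O
r1=1: OO
r2=10: O.O
r3=11: OOOO
r4=100: O...O
r5=101: OO..OO
r6=110: O.O.O.O
r7=111: OOOOOOOO
r8=1000: O.......O
r9=1001: OO......OO
r10=1010: O.O.....O.O
r11=1011: OOOO....OOOO
r12=1100: O...O...O...O
r13=1101: OO..OO..OO..OO
r14=1110: O.O.O.O.O.O.O.O
r15=1111: OOOOOOOOOOOOOOOO
r16=10000: O...............O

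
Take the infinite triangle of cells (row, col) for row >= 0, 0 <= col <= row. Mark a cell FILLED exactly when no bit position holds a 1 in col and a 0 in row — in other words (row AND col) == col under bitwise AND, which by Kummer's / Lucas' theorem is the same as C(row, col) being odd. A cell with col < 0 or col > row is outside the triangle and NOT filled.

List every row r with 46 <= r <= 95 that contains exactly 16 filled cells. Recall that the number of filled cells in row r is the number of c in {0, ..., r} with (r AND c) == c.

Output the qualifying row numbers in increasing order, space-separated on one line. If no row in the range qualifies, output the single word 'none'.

Answer: 46 51 53 54 57 58 60 71 75 77 78 83 85 86 89 90 92

Derivation:
Row r has 2^popcount(r) filled cells, so we need popcount(r) = log2(16) = 4.
Scan r = 46..95 and keep those with exactly 4 one-bits:
r=46=101110 popcount=4 -> KEEP
r=47=101111 popcount=5 -> skip
r=48=110000 popcount=2 -> skip
r=49=110001 popcount=3 -> skip
r=50=110010 popcount=3 -> skip
r=51=110011 popcount=4 -> KEEP
r=52=110100 popcount=3 -> skip
r=53=110101 popcount=4 -> KEEP
r=54=110110 popcount=4 -> KEEP
r=55=110111 popcount=5 -> skip
r=56=111000 popcount=3 -> skip
r=57=111001 popcount=4 -> KEEP
r=58=111010 popcount=4 -> KEEP
r=59=111011 popcount=5 -> skip
r=60=111100 popcount=4 -> KEEP
r=61=111101 popcount=5 -> skip
r=62=111110 popcount=5 -> skip
r=63=111111 popcount=6 -> skip
r=64=1000000 popcount=1 -> skip
r=65=1000001 popcount=2 -> skip
r=66=1000010 popcount=2 -> skip
r=67=1000011 popcount=3 -> skip
r=68=1000100 popcount=2 -> skip
r=69=1000101 popcount=3 -> skip
r=70=1000110 popcount=3 -> skip
r=71=1000111 popcount=4 -> KEEP
r=72=1001000 popcount=2 -> skip
r=73=1001001 popcount=3 -> skip
r=74=1001010 popcount=3 -> skip
r=75=1001011 popcount=4 -> KEEP
r=76=1001100 popcount=3 -> skip
r=77=1001101 popcount=4 -> KEEP
r=78=1001110 popcount=4 -> KEEP
r=79=1001111 popcount=5 -> skip
r=80=1010000 popcount=2 -> skip
r=81=1010001 popcount=3 -> skip
r=82=1010010 popcount=3 -> skip
r=83=1010011 popcount=4 -> KEEP
r=84=1010100 popcount=3 -> skip
r=85=1010101 popcount=4 -> KEEP
r=86=1010110 popcount=4 -> KEEP
r=87=1010111 popcount=5 -> skip
r=88=1011000 popcount=3 -> skip
r=89=1011001 popcount=4 -> KEEP
r=90=1011010 popcount=4 -> KEEP
r=91=1011011 popcount=5 -> skip
r=92=1011100 popcount=4 -> KEEP
r=93=1011101 popcount=5 -> skip
r=94=1011110 popcount=5 -> skip
r=95=1011111 popcount=6 -> skip
Kept rows: 46 51 53 54 57 58 60 71 75 77 78 83 85 86 89 90 92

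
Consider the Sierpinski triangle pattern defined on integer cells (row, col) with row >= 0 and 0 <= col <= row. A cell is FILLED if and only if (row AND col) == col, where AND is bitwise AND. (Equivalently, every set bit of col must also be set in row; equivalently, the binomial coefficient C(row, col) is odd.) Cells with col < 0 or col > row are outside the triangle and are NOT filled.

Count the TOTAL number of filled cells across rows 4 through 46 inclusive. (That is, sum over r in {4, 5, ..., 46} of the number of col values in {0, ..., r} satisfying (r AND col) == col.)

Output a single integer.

Answer: 364

Derivation:
r4=100 pc1: +2 =2
r5=101 pc2: +4 =6
r6=110 pc2: +4 =10
r7=111 pc3: +8 =18
r8=1000 pc1: +2 =20
r9=1001 pc2: +4 =24
r10=1010 pc2: +4 =28
r11=1011 pc3: +8 =36
r12=1100 pc2: +4 =40
r13=1101 pc3: +8 =48
r14=1110 pc3: +8 =56
r15=1111 pc4: +16 =72
r16=10000 pc1: +2 =74
r17=10001 pc2: +4 =78
r18=10010 pc2: +4 =82
r19=10011 pc3: +8 =90
r20=10100 pc2: +4 =94
r21=10101 pc3: +8 =102
r22=10110 pc3: +8 =110
r23=10111 pc4: +16 =126
r24=11000 pc2: +4 =130
r25=11001 pc3: +8 =138
r26=11010 pc3: +8 =146
r27=11011 pc4: +16 =162
r28=11100 pc3: +8 =170
r29=11101 pc4: +16 =186
r30=11110 pc4: +16 =202
r31=11111 pc5: +32 =234
r32=100000 pc1: +2 =236
r33=100001 pc2: +4 =240
r34=100010 pc2: +4 =244
r35=100011 pc3: +8 =252
r36=100100 pc2: +4 =256
r37=100101 pc3: +8 =264
r38=100110 pc3: +8 =272
r39=100111 pc4: +16 =288
r40=101000 pc2: +4 =292
r41=101001 pc3: +8 =300
r42=101010 pc3: +8 =308
r43=101011 pc4: +16 =324
r44=101100 pc3: +8 =332
r45=101101 pc4: +16 =348
r46=101110 pc4: +16 =364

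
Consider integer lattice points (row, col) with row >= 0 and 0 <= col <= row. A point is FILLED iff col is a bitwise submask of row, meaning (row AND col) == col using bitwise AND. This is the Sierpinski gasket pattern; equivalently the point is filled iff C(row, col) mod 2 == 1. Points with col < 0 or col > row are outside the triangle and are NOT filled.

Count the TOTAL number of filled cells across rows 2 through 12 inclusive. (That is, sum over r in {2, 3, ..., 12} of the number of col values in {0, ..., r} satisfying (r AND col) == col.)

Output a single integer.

Answer: 46

Derivation:
r2=10 pc1: +2 =2
r3=11 pc2: +4 =6
r4=100 pc1: +2 =8
r5=101 pc2: +4 =12
r6=110 pc2: +4 =16
r7=111 pc3: +8 =24
r8=1000 pc1: +2 =26
r9=1001 pc2: +4 =30
r10=1010 pc2: +4 =34
r11=1011 pc3: +8 =42
r12=1100 pc2: +4 =46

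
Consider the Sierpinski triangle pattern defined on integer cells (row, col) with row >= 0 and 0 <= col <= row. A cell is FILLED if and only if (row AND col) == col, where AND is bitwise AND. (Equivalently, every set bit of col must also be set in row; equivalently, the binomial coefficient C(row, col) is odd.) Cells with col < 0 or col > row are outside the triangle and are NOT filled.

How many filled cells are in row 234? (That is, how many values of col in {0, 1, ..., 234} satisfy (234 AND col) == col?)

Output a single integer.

Answer: 32

Derivation:
234 in binary = 11101010
popcount(234) = number of 1-bits in 11101010 = 5
A col c satisfies (234 AND c) == c iff every set bit of c is also set in 234; each of the 5 set bits of 234 can independently be on or off in c.
count = 2^5 = 32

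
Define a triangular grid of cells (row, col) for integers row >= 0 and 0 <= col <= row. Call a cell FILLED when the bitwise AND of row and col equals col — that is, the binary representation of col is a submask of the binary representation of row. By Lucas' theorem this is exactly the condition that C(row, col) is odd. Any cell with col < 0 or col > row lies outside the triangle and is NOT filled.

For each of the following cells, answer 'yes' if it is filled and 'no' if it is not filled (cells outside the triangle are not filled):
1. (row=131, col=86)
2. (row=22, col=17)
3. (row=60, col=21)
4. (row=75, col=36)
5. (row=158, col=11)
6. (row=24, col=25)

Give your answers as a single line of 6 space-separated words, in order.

Answer: no no no no no no

Derivation:
(131,86): row=0b10000011, col=0b1010110, row AND col = 0b10 = 2; 2 != 86 -> empty
(22,17): row=0b10110, col=0b10001, row AND col = 0b10000 = 16; 16 != 17 -> empty
(60,21): row=0b111100, col=0b10101, row AND col = 0b10100 = 20; 20 != 21 -> empty
(75,36): row=0b1001011, col=0b100100, row AND col = 0b0 = 0; 0 != 36 -> empty
(158,11): row=0b10011110, col=0b1011, row AND col = 0b1010 = 10; 10 != 11 -> empty
(24,25): col outside [0, 24] -> not filled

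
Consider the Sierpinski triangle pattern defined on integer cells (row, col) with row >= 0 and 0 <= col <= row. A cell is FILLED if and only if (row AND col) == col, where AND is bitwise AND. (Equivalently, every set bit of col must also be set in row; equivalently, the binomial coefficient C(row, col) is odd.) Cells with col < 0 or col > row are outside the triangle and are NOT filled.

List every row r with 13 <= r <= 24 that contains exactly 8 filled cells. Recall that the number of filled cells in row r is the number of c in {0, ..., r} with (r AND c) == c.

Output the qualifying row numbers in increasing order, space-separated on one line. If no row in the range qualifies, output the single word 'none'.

Row r has 2^popcount(r) filled cells, so we need popcount(r) = log2(8) = 3.
Scan r = 13..24 and keep those with exactly 3 one-bits:
r=13=1101 popcount=3 -> KEEP
r=14=1110 popcount=3 -> KEEP
r=15=1111 popcount=4 -> skip
r=16=10000 popcount=1 -> skip
r=17=10001 popcount=2 -> skip
r=18=10010 popcount=2 -> skip
r=19=10011 popcount=3 -> KEEP
r=20=10100 popcount=2 -> skip
r=21=10101 popcount=3 -> KEEP
r=22=10110 popcount=3 -> KEEP
r=23=10111 popcount=4 -> skip
r=24=11000 popcount=2 -> skip
Kept rows: 13 14 19 21 22

Answer: 13 14 19 21 22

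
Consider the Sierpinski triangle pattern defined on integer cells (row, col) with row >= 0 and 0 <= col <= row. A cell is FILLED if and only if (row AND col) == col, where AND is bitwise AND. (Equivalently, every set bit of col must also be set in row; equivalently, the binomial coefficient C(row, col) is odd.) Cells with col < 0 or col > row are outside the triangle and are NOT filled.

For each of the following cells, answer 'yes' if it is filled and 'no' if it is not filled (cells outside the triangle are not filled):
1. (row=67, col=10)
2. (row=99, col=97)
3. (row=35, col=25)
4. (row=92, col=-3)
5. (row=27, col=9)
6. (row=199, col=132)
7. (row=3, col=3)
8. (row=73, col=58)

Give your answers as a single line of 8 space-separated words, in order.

Answer: no yes no no yes yes yes no

Derivation:
(67,10): row=0b1000011, col=0b1010, row AND col = 0b10 = 2; 2 != 10 -> empty
(99,97): row=0b1100011, col=0b1100001, row AND col = 0b1100001 = 97; 97 == 97 -> filled
(35,25): row=0b100011, col=0b11001, row AND col = 0b1 = 1; 1 != 25 -> empty
(92,-3): col outside [0, 92] -> not filled
(27,9): row=0b11011, col=0b1001, row AND col = 0b1001 = 9; 9 == 9 -> filled
(199,132): row=0b11000111, col=0b10000100, row AND col = 0b10000100 = 132; 132 == 132 -> filled
(3,3): row=0b11, col=0b11, row AND col = 0b11 = 3; 3 == 3 -> filled
(73,58): row=0b1001001, col=0b111010, row AND col = 0b1000 = 8; 8 != 58 -> empty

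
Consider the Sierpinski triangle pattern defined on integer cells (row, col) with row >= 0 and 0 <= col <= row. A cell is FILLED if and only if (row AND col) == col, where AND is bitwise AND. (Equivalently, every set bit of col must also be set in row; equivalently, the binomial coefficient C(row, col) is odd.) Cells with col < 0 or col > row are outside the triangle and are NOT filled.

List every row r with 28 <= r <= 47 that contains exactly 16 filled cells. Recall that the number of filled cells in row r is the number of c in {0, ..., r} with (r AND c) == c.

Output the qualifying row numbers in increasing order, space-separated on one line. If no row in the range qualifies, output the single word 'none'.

Answer: 29 30 39 43 45 46

Derivation:
Row r has 2^popcount(r) filled cells, so we need popcount(r) = log2(16) = 4.
Scan r = 28..47 and keep those with exactly 4 one-bits:
r=28=11100 popcount=3 -> skip
r=29=11101 popcount=4 -> KEEP
r=30=11110 popcount=4 -> KEEP
r=31=11111 popcount=5 -> skip
r=32=100000 popcount=1 -> skip
r=33=100001 popcount=2 -> skip
r=34=100010 popcount=2 -> skip
r=35=100011 popcount=3 -> skip
r=36=100100 popcount=2 -> skip
r=37=100101 popcount=3 -> skip
r=38=100110 popcount=3 -> skip
r=39=100111 popcount=4 -> KEEP
r=40=101000 popcount=2 -> skip
r=41=101001 popcount=3 -> skip
r=42=101010 popcount=3 -> skip
r=43=101011 popcount=4 -> KEEP
r=44=101100 popcount=3 -> skip
r=45=101101 popcount=4 -> KEEP
r=46=101110 popcount=4 -> KEEP
r=47=101111 popcount=5 -> skip
Kept rows: 29 30 39 43 45 46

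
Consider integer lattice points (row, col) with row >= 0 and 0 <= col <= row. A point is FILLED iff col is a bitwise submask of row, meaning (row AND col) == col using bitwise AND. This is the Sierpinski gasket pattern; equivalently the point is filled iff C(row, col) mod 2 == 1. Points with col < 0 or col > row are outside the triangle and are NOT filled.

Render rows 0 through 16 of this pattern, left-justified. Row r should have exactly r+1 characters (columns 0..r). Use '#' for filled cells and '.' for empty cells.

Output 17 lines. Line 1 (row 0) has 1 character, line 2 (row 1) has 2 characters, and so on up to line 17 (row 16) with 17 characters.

Answer: #
##
#.#
####
#...#
##..##
#.#.#.#
########
#.......#
##......##
#.#.....#.#
####....####
#...#...#...#
##..##..##..##
#.#.#.#.#.#.#.#
################
#...............#

Derivation:
r0=0: #
r1=1: ##
r2=10: #.#
r3=11: ####
r4=100: #...#
r5=101: ##..##
r6=110: #.#.#.#
r7=111: ########
r8=1000: #.......#
r9=1001: ##......##
r10=1010: #.#.....#.#
r11=1011: ####....####
r12=1100: #...#...#...#
r13=1101: ##..##..##..##
r14=1110: #.#.#.#.#.#.#.#
r15=1111: ################
r16=10000: #...............#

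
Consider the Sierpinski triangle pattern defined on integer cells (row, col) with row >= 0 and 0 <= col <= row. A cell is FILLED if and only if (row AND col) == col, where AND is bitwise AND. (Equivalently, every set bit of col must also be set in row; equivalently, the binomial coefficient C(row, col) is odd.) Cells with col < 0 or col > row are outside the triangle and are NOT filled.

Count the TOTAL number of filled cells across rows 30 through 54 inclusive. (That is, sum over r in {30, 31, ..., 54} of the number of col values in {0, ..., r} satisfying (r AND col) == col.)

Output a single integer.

r30=11110 pc4: +16 =16
r31=11111 pc5: +32 =48
r32=100000 pc1: +2 =50
r33=100001 pc2: +4 =54
r34=100010 pc2: +4 =58
r35=100011 pc3: +8 =66
r36=100100 pc2: +4 =70
r37=100101 pc3: +8 =78
r38=100110 pc3: +8 =86
r39=100111 pc4: +16 =102
r40=101000 pc2: +4 =106
r41=101001 pc3: +8 =114
r42=101010 pc3: +8 =122
r43=101011 pc4: +16 =138
r44=101100 pc3: +8 =146
r45=101101 pc4: +16 =162
r46=101110 pc4: +16 =178
r47=101111 pc5: +32 =210
r48=110000 pc2: +4 =214
r49=110001 pc3: +8 =222
r50=110010 pc3: +8 =230
r51=110011 pc4: +16 =246
r52=110100 pc3: +8 =254
r53=110101 pc4: +16 =270
r54=110110 pc4: +16 =286

Answer: 286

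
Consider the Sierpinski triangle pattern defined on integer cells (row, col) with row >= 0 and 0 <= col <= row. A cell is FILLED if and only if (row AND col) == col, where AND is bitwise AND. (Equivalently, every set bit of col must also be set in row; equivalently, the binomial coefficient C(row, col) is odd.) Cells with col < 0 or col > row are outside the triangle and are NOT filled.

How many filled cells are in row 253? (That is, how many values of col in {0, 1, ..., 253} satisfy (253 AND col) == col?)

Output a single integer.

Answer: 128

Derivation:
253 in binary = 11111101
popcount(253) = number of 1-bits in 11111101 = 7
A col c satisfies (253 AND c) == c iff every set bit of c is also set in 253; each of the 7 set bits of 253 can independently be on or off in c.
count = 2^7 = 128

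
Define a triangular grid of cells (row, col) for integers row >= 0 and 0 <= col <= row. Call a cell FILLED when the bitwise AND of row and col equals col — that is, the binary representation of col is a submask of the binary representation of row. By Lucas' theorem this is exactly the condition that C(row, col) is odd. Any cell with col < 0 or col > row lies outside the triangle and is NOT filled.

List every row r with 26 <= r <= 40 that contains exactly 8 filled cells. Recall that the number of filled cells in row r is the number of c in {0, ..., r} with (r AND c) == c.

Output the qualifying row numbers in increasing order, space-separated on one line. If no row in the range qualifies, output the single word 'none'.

Row r has 2^popcount(r) filled cells, so we need popcount(r) = log2(8) = 3.
Scan r = 26..40 and keep those with exactly 3 one-bits:
r=26=11010 popcount=3 -> KEEP
r=27=11011 popcount=4 -> skip
r=28=11100 popcount=3 -> KEEP
r=29=11101 popcount=4 -> skip
r=30=11110 popcount=4 -> skip
r=31=11111 popcount=5 -> skip
r=32=100000 popcount=1 -> skip
r=33=100001 popcount=2 -> skip
r=34=100010 popcount=2 -> skip
r=35=100011 popcount=3 -> KEEP
r=36=100100 popcount=2 -> skip
r=37=100101 popcount=3 -> KEEP
r=38=100110 popcount=3 -> KEEP
r=39=100111 popcount=4 -> skip
r=40=101000 popcount=2 -> skip
Kept rows: 26 28 35 37 38

Answer: 26 28 35 37 38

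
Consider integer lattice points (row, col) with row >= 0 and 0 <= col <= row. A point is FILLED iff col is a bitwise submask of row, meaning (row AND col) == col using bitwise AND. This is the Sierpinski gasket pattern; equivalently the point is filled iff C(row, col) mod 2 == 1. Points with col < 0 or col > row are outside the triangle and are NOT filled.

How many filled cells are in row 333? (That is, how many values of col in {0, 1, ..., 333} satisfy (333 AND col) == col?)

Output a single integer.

Answer: 32

Derivation:
333 in binary = 101001101
popcount(333) = number of 1-bits in 101001101 = 5
A col c satisfies (333 AND c) == c iff every set bit of c is also set in 333; each of the 5 set bits of 333 can independently be on or off in c.
count = 2^5 = 32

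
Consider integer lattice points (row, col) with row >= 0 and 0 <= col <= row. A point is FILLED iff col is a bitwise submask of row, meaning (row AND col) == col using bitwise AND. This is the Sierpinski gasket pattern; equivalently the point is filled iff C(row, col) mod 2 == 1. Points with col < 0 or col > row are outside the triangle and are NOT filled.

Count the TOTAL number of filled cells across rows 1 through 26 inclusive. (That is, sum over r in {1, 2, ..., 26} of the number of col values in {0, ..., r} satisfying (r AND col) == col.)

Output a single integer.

Answer: 154

Derivation:
r1=1 pc1: +2 =2
r2=10 pc1: +2 =4
r3=11 pc2: +4 =8
r4=100 pc1: +2 =10
r5=101 pc2: +4 =14
r6=110 pc2: +4 =18
r7=111 pc3: +8 =26
r8=1000 pc1: +2 =28
r9=1001 pc2: +4 =32
r10=1010 pc2: +4 =36
r11=1011 pc3: +8 =44
r12=1100 pc2: +4 =48
r13=1101 pc3: +8 =56
r14=1110 pc3: +8 =64
r15=1111 pc4: +16 =80
r16=10000 pc1: +2 =82
r17=10001 pc2: +4 =86
r18=10010 pc2: +4 =90
r19=10011 pc3: +8 =98
r20=10100 pc2: +4 =102
r21=10101 pc3: +8 =110
r22=10110 pc3: +8 =118
r23=10111 pc4: +16 =134
r24=11000 pc2: +4 =138
r25=11001 pc3: +8 =146
r26=11010 pc3: +8 =154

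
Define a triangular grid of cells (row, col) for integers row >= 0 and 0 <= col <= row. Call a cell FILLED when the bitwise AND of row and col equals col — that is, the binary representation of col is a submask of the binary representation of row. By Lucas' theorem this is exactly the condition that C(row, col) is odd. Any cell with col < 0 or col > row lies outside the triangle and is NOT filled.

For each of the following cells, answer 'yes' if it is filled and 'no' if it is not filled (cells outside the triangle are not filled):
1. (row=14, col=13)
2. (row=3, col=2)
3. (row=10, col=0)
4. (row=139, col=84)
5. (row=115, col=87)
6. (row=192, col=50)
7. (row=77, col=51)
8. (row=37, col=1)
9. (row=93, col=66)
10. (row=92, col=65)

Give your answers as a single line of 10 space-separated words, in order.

(14,13): row=0b1110, col=0b1101, row AND col = 0b1100 = 12; 12 != 13 -> empty
(3,2): row=0b11, col=0b10, row AND col = 0b10 = 2; 2 == 2 -> filled
(10,0): row=0b1010, col=0b0, row AND col = 0b0 = 0; 0 == 0 -> filled
(139,84): row=0b10001011, col=0b1010100, row AND col = 0b0 = 0; 0 != 84 -> empty
(115,87): row=0b1110011, col=0b1010111, row AND col = 0b1010011 = 83; 83 != 87 -> empty
(192,50): row=0b11000000, col=0b110010, row AND col = 0b0 = 0; 0 != 50 -> empty
(77,51): row=0b1001101, col=0b110011, row AND col = 0b1 = 1; 1 != 51 -> empty
(37,1): row=0b100101, col=0b1, row AND col = 0b1 = 1; 1 == 1 -> filled
(93,66): row=0b1011101, col=0b1000010, row AND col = 0b1000000 = 64; 64 != 66 -> empty
(92,65): row=0b1011100, col=0b1000001, row AND col = 0b1000000 = 64; 64 != 65 -> empty

Answer: no yes yes no no no no yes no no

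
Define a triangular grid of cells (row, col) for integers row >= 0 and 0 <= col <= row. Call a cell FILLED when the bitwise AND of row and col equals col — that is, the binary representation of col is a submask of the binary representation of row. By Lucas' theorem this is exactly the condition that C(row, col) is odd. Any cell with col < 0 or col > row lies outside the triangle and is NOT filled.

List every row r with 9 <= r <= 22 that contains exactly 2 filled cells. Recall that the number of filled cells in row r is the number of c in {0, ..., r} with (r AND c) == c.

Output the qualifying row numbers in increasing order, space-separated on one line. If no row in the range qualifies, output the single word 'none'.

Row r has 2^popcount(r) filled cells, so we need popcount(r) = log2(2) = 1.
Scan r = 9..22 and keep those with exactly 1 one-bits:
r=9=1001 popcount=2 -> skip
r=10=1010 popcount=2 -> skip
r=11=1011 popcount=3 -> skip
r=12=1100 popcount=2 -> skip
r=13=1101 popcount=3 -> skip
r=14=1110 popcount=3 -> skip
r=15=1111 popcount=4 -> skip
r=16=10000 popcount=1 -> KEEP
r=17=10001 popcount=2 -> skip
r=18=10010 popcount=2 -> skip
r=19=10011 popcount=3 -> skip
r=20=10100 popcount=2 -> skip
r=21=10101 popcount=3 -> skip
r=22=10110 popcount=3 -> skip
Kept rows: 16

Answer: 16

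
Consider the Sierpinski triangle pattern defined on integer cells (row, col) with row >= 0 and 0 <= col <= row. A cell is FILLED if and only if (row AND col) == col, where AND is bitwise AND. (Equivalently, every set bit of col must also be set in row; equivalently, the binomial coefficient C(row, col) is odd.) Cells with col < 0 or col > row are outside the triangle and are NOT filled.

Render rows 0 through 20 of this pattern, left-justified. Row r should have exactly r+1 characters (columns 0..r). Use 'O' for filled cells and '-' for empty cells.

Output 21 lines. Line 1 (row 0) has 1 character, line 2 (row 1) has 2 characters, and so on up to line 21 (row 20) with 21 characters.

r0=0: O
r1=1: OO
r2=10: O-O
r3=11: OOOO
r4=100: O---O
r5=101: OO--OO
r6=110: O-O-O-O
r7=111: OOOOOOOO
r8=1000: O-------O
r9=1001: OO------OO
r10=1010: O-O-----O-O
r11=1011: OOOO----OOOO
r12=1100: O---O---O---O
r13=1101: OO--OO--OO--OO
r14=1110: O-O-O-O-O-O-O-O
r15=1111: OOOOOOOOOOOOOOOO
r16=10000: O---------------O
r17=10001: OO--------------OO
r18=10010: O-O-------------O-O
r19=10011: OOOO------------OOOO
r20=10100: O---O-----------O---O

Answer: O
OO
O-O
OOOO
O---O
OO--OO
O-O-O-O
OOOOOOOO
O-------O
OO------OO
O-O-----O-O
OOOO----OOOO
O---O---O---O
OO--OO--OO--OO
O-O-O-O-O-O-O-O
OOOOOOOOOOOOOOOO
O---------------O
OO--------------OO
O-O-------------O-O
OOOO------------OOOO
O---O-----------O---O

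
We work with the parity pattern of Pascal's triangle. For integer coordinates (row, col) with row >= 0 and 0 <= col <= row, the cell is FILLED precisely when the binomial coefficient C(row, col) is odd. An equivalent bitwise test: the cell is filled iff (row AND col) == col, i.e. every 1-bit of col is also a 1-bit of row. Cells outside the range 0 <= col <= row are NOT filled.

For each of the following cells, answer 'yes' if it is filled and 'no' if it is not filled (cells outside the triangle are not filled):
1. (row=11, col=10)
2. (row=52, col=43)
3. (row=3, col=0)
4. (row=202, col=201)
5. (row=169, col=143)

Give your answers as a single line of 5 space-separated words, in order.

(11,10): row=0b1011, col=0b1010, row AND col = 0b1010 = 10; 10 == 10 -> filled
(52,43): row=0b110100, col=0b101011, row AND col = 0b100000 = 32; 32 != 43 -> empty
(3,0): row=0b11, col=0b0, row AND col = 0b0 = 0; 0 == 0 -> filled
(202,201): row=0b11001010, col=0b11001001, row AND col = 0b11001000 = 200; 200 != 201 -> empty
(169,143): row=0b10101001, col=0b10001111, row AND col = 0b10001001 = 137; 137 != 143 -> empty

Answer: yes no yes no no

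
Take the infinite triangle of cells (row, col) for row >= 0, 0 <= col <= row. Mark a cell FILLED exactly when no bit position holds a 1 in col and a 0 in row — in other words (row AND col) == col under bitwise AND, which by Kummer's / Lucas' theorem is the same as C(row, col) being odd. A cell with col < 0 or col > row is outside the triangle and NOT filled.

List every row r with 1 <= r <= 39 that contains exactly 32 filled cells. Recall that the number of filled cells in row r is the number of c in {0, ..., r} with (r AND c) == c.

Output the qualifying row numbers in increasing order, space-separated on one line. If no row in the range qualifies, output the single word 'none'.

Row r has 2^popcount(r) filled cells, so we need popcount(r) = log2(32) = 5.
Scan r = 1..39 and keep those with exactly 5 one-bits:
r=1=1 popcount=1 -> skip
r=2=10 popcount=1 -> skip
r=3=11 popcount=2 -> skip
r=4=100 popcount=1 -> skip
r=5=101 popcount=2 -> skip
r=6=110 popcount=2 -> skip
r=7=111 popcount=3 -> skip
r=8=1000 popcount=1 -> skip
r=9=1001 popcount=2 -> skip
r=10=1010 popcount=2 -> skip
r=11=1011 popcount=3 -> skip
r=12=1100 popcount=2 -> skip
r=13=1101 popcount=3 -> skip
r=14=1110 popcount=3 -> skip
r=15=1111 popcount=4 -> skip
r=16=10000 popcount=1 -> skip
r=17=10001 popcount=2 -> skip
r=18=10010 popcount=2 -> skip
r=19=10011 popcount=3 -> skip
r=20=10100 popcount=2 -> skip
r=21=10101 popcount=3 -> skip
r=22=10110 popcount=3 -> skip
r=23=10111 popcount=4 -> skip
r=24=11000 popcount=2 -> skip
r=25=11001 popcount=3 -> skip
r=26=11010 popcount=3 -> skip
r=27=11011 popcount=4 -> skip
r=28=11100 popcount=3 -> skip
r=29=11101 popcount=4 -> skip
r=30=11110 popcount=4 -> skip
r=31=11111 popcount=5 -> KEEP
r=32=100000 popcount=1 -> skip
r=33=100001 popcount=2 -> skip
r=34=100010 popcount=2 -> skip
r=35=100011 popcount=3 -> skip
r=36=100100 popcount=2 -> skip
r=37=100101 popcount=3 -> skip
r=38=100110 popcount=3 -> skip
r=39=100111 popcount=4 -> skip
Kept rows: 31

Answer: 31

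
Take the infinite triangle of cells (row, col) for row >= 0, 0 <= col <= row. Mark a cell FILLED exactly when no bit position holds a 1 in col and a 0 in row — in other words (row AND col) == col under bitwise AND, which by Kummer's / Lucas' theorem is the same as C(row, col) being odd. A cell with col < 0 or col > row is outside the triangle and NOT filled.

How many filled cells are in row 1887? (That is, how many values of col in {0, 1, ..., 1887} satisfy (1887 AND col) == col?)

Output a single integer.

1887 in binary = 11101011111
popcount(1887) = number of 1-bits in 11101011111 = 9
A col c satisfies (1887 AND c) == c iff every set bit of c is also set in 1887; each of the 9 set bits of 1887 can independently be on or off in c.
count = 2^9 = 512

Answer: 512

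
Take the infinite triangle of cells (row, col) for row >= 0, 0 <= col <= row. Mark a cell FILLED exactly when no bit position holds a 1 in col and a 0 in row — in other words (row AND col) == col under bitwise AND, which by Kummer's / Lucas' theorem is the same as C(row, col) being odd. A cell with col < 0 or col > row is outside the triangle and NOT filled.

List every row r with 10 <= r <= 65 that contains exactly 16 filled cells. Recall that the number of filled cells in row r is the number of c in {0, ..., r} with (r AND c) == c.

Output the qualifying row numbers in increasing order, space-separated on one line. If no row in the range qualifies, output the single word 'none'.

Answer: 15 23 27 29 30 39 43 45 46 51 53 54 57 58 60

Derivation:
Row r has 2^popcount(r) filled cells, so we need popcount(r) = log2(16) = 4.
Scan r = 10..65 and keep those with exactly 4 one-bits:
r=10=1010 popcount=2 -> skip
r=11=1011 popcount=3 -> skip
r=12=1100 popcount=2 -> skip
r=13=1101 popcount=3 -> skip
r=14=1110 popcount=3 -> skip
r=15=1111 popcount=4 -> KEEP
r=16=10000 popcount=1 -> skip
r=17=10001 popcount=2 -> skip
r=18=10010 popcount=2 -> skip
r=19=10011 popcount=3 -> skip
r=20=10100 popcount=2 -> skip
r=21=10101 popcount=3 -> skip
r=22=10110 popcount=3 -> skip
r=23=10111 popcount=4 -> KEEP
r=24=11000 popcount=2 -> skip
r=25=11001 popcount=3 -> skip
r=26=11010 popcount=3 -> skip
r=27=11011 popcount=4 -> KEEP
r=28=11100 popcount=3 -> skip
r=29=11101 popcount=4 -> KEEP
r=30=11110 popcount=4 -> KEEP
r=31=11111 popcount=5 -> skip
r=32=100000 popcount=1 -> skip
r=33=100001 popcount=2 -> skip
r=34=100010 popcount=2 -> skip
r=35=100011 popcount=3 -> skip
r=36=100100 popcount=2 -> skip
r=37=100101 popcount=3 -> skip
r=38=100110 popcount=3 -> skip
r=39=100111 popcount=4 -> KEEP
r=40=101000 popcount=2 -> skip
r=41=101001 popcount=3 -> skip
r=42=101010 popcount=3 -> skip
r=43=101011 popcount=4 -> KEEP
r=44=101100 popcount=3 -> skip
r=45=101101 popcount=4 -> KEEP
r=46=101110 popcount=4 -> KEEP
r=47=101111 popcount=5 -> skip
r=48=110000 popcount=2 -> skip
r=49=110001 popcount=3 -> skip
r=50=110010 popcount=3 -> skip
r=51=110011 popcount=4 -> KEEP
r=52=110100 popcount=3 -> skip
r=53=110101 popcount=4 -> KEEP
r=54=110110 popcount=4 -> KEEP
r=55=110111 popcount=5 -> skip
r=56=111000 popcount=3 -> skip
r=57=111001 popcount=4 -> KEEP
r=58=111010 popcount=4 -> KEEP
r=59=111011 popcount=5 -> skip
r=60=111100 popcount=4 -> KEEP
r=61=111101 popcount=5 -> skip
r=62=111110 popcount=5 -> skip
r=63=111111 popcount=6 -> skip
r=64=1000000 popcount=1 -> skip
r=65=1000001 popcount=2 -> skip
Kept rows: 15 23 27 29 30 39 43 45 46 51 53 54 57 58 60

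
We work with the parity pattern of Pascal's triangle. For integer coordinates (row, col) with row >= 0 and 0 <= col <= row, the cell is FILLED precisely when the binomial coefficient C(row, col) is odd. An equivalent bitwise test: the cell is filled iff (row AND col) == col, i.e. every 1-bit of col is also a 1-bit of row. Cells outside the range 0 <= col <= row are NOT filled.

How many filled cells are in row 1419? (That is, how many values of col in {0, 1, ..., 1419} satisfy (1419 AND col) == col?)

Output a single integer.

1419 in binary = 10110001011
popcount(1419) = number of 1-bits in 10110001011 = 6
A col c satisfies (1419 AND c) == c iff every set bit of c is also set in 1419; each of the 6 set bits of 1419 can independently be on or off in c.
count = 2^6 = 64

Answer: 64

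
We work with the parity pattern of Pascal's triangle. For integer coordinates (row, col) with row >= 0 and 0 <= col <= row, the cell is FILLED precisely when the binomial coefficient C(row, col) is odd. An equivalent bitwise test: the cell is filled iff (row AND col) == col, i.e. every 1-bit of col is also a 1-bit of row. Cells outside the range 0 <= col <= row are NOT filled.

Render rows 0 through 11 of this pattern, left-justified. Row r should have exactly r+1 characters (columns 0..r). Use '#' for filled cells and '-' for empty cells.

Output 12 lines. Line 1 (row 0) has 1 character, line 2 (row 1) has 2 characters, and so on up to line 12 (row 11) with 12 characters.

r0=0: #
r1=1: ##
r2=10: #-#
r3=11: ####
r4=100: #---#
r5=101: ##--##
r6=110: #-#-#-#
r7=111: ########
r8=1000: #-------#
r9=1001: ##------##
r10=1010: #-#-----#-#
r11=1011: ####----####

Answer: #
##
#-#
####
#---#
##--##
#-#-#-#
########
#-------#
##------##
#-#-----#-#
####----####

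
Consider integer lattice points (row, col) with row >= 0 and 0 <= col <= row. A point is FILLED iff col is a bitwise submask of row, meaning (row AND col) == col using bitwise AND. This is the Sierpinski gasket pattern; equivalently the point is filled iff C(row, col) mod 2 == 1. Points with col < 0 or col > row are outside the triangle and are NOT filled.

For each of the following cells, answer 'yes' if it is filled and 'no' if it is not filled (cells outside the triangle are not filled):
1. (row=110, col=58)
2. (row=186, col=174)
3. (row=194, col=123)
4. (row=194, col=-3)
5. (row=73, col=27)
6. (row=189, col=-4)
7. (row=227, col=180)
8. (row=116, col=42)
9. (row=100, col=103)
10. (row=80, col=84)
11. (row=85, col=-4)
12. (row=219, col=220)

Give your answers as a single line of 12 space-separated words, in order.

(110,58): row=0b1101110, col=0b111010, row AND col = 0b101010 = 42; 42 != 58 -> empty
(186,174): row=0b10111010, col=0b10101110, row AND col = 0b10101010 = 170; 170 != 174 -> empty
(194,123): row=0b11000010, col=0b1111011, row AND col = 0b1000010 = 66; 66 != 123 -> empty
(194,-3): col outside [0, 194] -> not filled
(73,27): row=0b1001001, col=0b11011, row AND col = 0b1001 = 9; 9 != 27 -> empty
(189,-4): col outside [0, 189] -> not filled
(227,180): row=0b11100011, col=0b10110100, row AND col = 0b10100000 = 160; 160 != 180 -> empty
(116,42): row=0b1110100, col=0b101010, row AND col = 0b100000 = 32; 32 != 42 -> empty
(100,103): col outside [0, 100] -> not filled
(80,84): col outside [0, 80] -> not filled
(85,-4): col outside [0, 85] -> not filled
(219,220): col outside [0, 219] -> not filled

Answer: no no no no no no no no no no no no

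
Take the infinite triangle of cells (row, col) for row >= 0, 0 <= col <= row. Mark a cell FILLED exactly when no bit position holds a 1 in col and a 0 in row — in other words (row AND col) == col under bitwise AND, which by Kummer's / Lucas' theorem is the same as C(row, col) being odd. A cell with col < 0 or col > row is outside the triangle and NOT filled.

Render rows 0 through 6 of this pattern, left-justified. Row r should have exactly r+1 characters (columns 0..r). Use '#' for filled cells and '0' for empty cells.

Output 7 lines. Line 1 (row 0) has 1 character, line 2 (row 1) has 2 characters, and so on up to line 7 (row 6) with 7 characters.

r0=0: #
r1=1: ##
r2=10: #0#
r3=11: ####
r4=100: #000#
r5=101: ##00##
r6=110: #0#0#0#

Answer: #
##
#0#
####
#000#
##00##
#0#0#0#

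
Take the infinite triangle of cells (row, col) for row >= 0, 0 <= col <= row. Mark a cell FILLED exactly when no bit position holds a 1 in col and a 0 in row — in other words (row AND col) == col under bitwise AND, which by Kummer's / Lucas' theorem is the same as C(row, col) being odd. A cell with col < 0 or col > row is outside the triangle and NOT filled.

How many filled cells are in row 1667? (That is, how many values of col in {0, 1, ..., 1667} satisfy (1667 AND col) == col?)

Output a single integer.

1667 in binary = 11010000011
popcount(1667) = number of 1-bits in 11010000011 = 5
A col c satisfies (1667 AND c) == c iff every set bit of c is also set in 1667; each of the 5 set bits of 1667 can independently be on or off in c.
count = 2^5 = 32

Answer: 32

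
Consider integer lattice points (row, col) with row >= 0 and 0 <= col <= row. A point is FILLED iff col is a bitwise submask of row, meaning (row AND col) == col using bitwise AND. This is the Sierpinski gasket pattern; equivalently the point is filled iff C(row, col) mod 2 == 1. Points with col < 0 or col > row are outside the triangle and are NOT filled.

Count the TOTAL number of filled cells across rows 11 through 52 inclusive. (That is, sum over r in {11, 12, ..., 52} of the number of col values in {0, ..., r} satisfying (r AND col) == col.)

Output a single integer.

Answer: 412

Derivation:
r11=1011 pc3: +8 =8
r12=1100 pc2: +4 =12
r13=1101 pc3: +8 =20
r14=1110 pc3: +8 =28
r15=1111 pc4: +16 =44
r16=10000 pc1: +2 =46
r17=10001 pc2: +4 =50
r18=10010 pc2: +4 =54
r19=10011 pc3: +8 =62
r20=10100 pc2: +4 =66
r21=10101 pc3: +8 =74
r22=10110 pc3: +8 =82
r23=10111 pc4: +16 =98
r24=11000 pc2: +4 =102
r25=11001 pc3: +8 =110
r26=11010 pc3: +8 =118
r27=11011 pc4: +16 =134
r28=11100 pc3: +8 =142
r29=11101 pc4: +16 =158
r30=11110 pc4: +16 =174
r31=11111 pc5: +32 =206
r32=100000 pc1: +2 =208
r33=100001 pc2: +4 =212
r34=100010 pc2: +4 =216
r35=100011 pc3: +8 =224
r36=100100 pc2: +4 =228
r37=100101 pc3: +8 =236
r38=100110 pc3: +8 =244
r39=100111 pc4: +16 =260
r40=101000 pc2: +4 =264
r41=101001 pc3: +8 =272
r42=101010 pc3: +8 =280
r43=101011 pc4: +16 =296
r44=101100 pc3: +8 =304
r45=101101 pc4: +16 =320
r46=101110 pc4: +16 =336
r47=101111 pc5: +32 =368
r48=110000 pc2: +4 =372
r49=110001 pc3: +8 =380
r50=110010 pc3: +8 =388
r51=110011 pc4: +16 =404
r52=110100 pc3: +8 =412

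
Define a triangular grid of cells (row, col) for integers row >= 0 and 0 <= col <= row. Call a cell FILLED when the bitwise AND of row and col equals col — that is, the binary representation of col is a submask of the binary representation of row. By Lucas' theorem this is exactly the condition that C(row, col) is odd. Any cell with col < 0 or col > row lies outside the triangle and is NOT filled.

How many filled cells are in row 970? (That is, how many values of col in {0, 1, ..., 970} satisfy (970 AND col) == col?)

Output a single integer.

970 in binary = 1111001010
popcount(970) = number of 1-bits in 1111001010 = 6
A col c satisfies (970 AND c) == c iff every set bit of c is also set in 970; each of the 6 set bits of 970 can independently be on or off in c.
count = 2^6 = 64

Answer: 64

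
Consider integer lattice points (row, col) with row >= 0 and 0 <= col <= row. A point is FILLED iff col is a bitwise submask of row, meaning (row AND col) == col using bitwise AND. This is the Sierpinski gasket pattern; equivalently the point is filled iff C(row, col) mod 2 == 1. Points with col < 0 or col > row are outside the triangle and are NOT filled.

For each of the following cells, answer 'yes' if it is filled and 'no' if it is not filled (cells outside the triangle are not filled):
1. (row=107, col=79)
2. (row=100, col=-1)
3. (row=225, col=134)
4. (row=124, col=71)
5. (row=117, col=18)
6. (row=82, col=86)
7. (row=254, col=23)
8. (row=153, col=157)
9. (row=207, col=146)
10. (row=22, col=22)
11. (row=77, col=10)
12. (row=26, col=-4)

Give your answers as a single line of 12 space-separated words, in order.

(107,79): row=0b1101011, col=0b1001111, row AND col = 0b1001011 = 75; 75 != 79 -> empty
(100,-1): col outside [0, 100] -> not filled
(225,134): row=0b11100001, col=0b10000110, row AND col = 0b10000000 = 128; 128 != 134 -> empty
(124,71): row=0b1111100, col=0b1000111, row AND col = 0b1000100 = 68; 68 != 71 -> empty
(117,18): row=0b1110101, col=0b10010, row AND col = 0b10000 = 16; 16 != 18 -> empty
(82,86): col outside [0, 82] -> not filled
(254,23): row=0b11111110, col=0b10111, row AND col = 0b10110 = 22; 22 != 23 -> empty
(153,157): col outside [0, 153] -> not filled
(207,146): row=0b11001111, col=0b10010010, row AND col = 0b10000010 = 130; 130 != 146 -> empty
(22,22): row=0b10110, col=0b10110, row AND col = 0b10110 = 22; 22 == 22 -> filled
(77,10): row=0b1001101, col=0b1010, row AND col = 0b1000 = 8; 8 != 10 -> empty
(26,-4): col outside [0, 26] -> not filled

Answer: no no no no no no no no no yes no no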